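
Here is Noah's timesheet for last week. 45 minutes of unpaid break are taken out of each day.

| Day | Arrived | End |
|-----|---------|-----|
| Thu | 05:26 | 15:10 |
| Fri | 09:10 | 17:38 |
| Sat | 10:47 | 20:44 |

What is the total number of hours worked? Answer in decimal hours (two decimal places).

Thu: 05:26–15:10 = 9 h 44 min; less 45 min break → 8 h 59 min
Fri: 09:10–17:38 = 8 h 28 min; less 45 min break → 7 h 43 min
Sat: 10:47–20:44 = 9 h 57 min; less 45 min break → 9 h 12 min
Total: 8 h 59 min + 7 h 43 min + 9 h 12 min = 25 h 54 min.

25.90 hours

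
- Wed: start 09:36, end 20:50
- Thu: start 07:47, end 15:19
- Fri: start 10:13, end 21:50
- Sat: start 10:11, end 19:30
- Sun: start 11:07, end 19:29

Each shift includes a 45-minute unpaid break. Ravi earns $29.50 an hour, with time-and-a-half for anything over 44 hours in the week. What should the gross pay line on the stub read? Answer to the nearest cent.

$1312.01

Wed: 09:36–20:50 = 11 h 14 min; less 45 min break → 10 h 29 min
Thu: 07:47–15:19 = 7 h 32 min; less 45 min break → 6 h 47 min
Fri: 10:13–21:50 = 11 h 37 min; less 45 min break → 10 h 52 min
Sat: 10:11–19:30 = 9 h 19 min; less 45 min break → 8 h 34 min
Sun: 11:07–19:29 = 8 h 22 min; less 45 min break → 7 h 37 min
Total worked: 44 h 19 min = 2659 min.
Regular 44 h 0 min = 2640 min at $29.50/h; overtime 0 h 19 min = 19 min at $44.25/h.
Pay = (2640 × $29.50 + 19 × $44.25) ÷ 60 = $1312.01.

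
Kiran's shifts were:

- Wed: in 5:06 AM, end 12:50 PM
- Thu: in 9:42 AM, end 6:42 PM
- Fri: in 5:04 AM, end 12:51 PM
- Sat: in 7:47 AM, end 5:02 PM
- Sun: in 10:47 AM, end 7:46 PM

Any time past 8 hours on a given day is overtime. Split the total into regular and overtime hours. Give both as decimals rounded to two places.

Regular 39.52 hours, overtime 3.23 hours

Wed: 5:06 AM–12:50 PM = 7 h 44 min
Thu: 9:42 AM–6:42 PM = 9 h 0 min
Fri: 5:04 AM–12:51 PM = 7 h 47 min
Sat: 7:47 AM–5:02 PM = 9 h 15 min
Sun: 10:47 AM–7:46 PM = 8 h 59 min
Wed reg 7 h 44 min / OT 0 h 0 min; Thu reg 8 h 0 min / OT 1 h 0 min; Fri reg 7 h 47 min / OT 0 h 0 min; Sat reg 8 h 0 min / OT 1 h 15 min; Sun reg 8 h 0 min / OT 0 h 59 min.
Totals: regular 39 h 31 min, overtime 3 h 14 min.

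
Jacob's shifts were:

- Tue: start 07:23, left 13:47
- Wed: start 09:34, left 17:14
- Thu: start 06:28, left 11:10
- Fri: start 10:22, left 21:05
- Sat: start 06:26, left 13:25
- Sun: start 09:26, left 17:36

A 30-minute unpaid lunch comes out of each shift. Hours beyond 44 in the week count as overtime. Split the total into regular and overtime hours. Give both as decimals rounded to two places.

Tue: 07:23–13:47 = 6 h 24 min; less 30 min break → 5 h 54 min
Wed: 09:34–17:14 = 7 h 40 min; less 30 min break → 7 h 10 min
Thu: 06:28–11:10 = 4 h 42 min; less 30 min break → 4 h 12 min
Fri: 10:22–21:05 = 10 h 43 min; less 30 min break → 10 h 13 min
Sat: 06:26–13:25 = 6 h 59 min; less 30 min break → 6 h 29 min
Sun: 09:26–17:36 = 8 h 10 min; less 30 min break → 7 h 40 min
Total worked: 41 h 38 min = 41.63 h.
Threshold 44 h → overtime 0 h 0 min, regular 41 h 38 min.

Regular 41.63 hours, overtime 0.00 hours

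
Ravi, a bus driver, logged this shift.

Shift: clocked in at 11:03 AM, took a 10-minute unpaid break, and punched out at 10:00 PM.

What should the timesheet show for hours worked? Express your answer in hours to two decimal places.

10.78 hours

Shift: 11:03 AM–10:00 PM = 10 h 57 min; less 10 min break → 10 h 47 min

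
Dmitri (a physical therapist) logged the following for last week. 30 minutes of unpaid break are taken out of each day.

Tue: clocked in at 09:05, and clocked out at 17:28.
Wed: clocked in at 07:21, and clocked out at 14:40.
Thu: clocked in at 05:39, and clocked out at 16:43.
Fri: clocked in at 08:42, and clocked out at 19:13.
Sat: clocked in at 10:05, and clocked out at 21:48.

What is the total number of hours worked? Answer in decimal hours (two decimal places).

Tue: 09:05–17:28 = 8 h 23 min; less 30 min break → 7 h 53 min
Wed: 07:21–14:40 = 7 h 19 min; less 30 min break → 6 h 49 min
Thu: 05:39–16:43 = 11 h 4 min; less 30 min break → 10 h 34 min
Fri: 08:42–19:13 = 10 h 31 min; less 30 min break → 10 h 1 min
Sat: 10:05–21:48 = 11 h 43 min; less 30 min break → 11 h 13 min
Total: 7 h 53 min + 6 h 49 min + 10 h 34 min + 10 h 1 min + 11 h 13 min = 46 h 30 min.

46.50 hours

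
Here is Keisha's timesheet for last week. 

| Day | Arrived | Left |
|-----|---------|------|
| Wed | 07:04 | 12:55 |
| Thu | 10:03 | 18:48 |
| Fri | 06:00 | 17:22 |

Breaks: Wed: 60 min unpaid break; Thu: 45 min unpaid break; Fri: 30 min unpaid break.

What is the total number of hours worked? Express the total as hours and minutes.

Wed: 07:04–12:55 = 5 h 51 min; less 60 min break → 4 h 51 min
Thu: 10:03–18:48 = 8 h 45 min; less 45 min break → 8 h 0 min
Fri: 06:00–17:22 = 11 h 22 min; less 30 min break → 10 h 52 min
Total: 4 h 51 min + 8 h 0 min + 10 h 52 min = 23 h 43 min.

23 h 43 min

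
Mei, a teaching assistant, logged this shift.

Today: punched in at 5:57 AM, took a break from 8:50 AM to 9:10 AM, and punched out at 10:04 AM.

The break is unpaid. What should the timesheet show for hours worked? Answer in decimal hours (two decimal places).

Today: 5:57 AM–10:04 AM = 4 h 7 min; less 20 min break → 3 h 47 min

3.78 hours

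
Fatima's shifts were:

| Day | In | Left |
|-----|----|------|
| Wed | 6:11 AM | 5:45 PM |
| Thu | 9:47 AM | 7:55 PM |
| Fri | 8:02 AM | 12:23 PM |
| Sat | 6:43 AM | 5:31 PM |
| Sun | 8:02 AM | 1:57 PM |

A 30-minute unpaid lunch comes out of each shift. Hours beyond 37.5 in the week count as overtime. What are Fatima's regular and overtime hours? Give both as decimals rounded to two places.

Wed: 6:11 AM–5:45 PM = 11 h 34 min; less 30 min break → 11 h 4 min
Thu: 9:47 AM–7:55 PM = 10 h 8 min; less 30 min break → 9 h 38 min
Fri: 8:02 AM–12:23 PM = 4 h 21 min; less 30 min break → 3 h 51 min
Sat: 6:43 AM–5:31 PM = 10 h 48 min; less 30 min break → 10 h 18 min
Sun: 8:02 AM–1:57 PM = 5 h 55 min; less 30 min break → 5 h 25 min
Total worked: 40 h 16 min = 40.27 h.
Threshold 37.5 h → overtime 2 h 46 min, regular 37 h 30 min.

Regular 37.50 hours, overtime 2.77 hours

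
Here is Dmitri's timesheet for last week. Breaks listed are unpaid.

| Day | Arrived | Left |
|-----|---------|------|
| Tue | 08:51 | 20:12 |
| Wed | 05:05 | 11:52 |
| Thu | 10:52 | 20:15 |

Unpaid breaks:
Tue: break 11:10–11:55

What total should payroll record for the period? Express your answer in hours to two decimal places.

Tue: 08:51–20:12 = 11 h 21 min; less 45 min break → 10 h 36 min
Wed: 05:05–11:52 = 6 h 47 min
Thu: 10:52–20:15 = 9 h 23 min
Total: 10 h 36 min + 6 h 47 min + 9 h 23 min = 26 h 46 min.

26.77 hours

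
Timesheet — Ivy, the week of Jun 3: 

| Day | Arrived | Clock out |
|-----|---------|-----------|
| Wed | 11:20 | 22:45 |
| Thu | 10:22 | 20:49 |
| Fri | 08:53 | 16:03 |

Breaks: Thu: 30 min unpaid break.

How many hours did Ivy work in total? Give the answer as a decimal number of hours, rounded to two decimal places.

28.53 hours

Wed: 11:20–22:45 = 11 h 25 min
Thu: 10:22–20:49 = 10 h 27 min; less 30 min break → 9 h 57 min
Fri: 08:53–16:03 = 7 h 10 min
Total: 11 h 25 min + 9 h 57 min + 7 h 10 min = 28 h 32 min.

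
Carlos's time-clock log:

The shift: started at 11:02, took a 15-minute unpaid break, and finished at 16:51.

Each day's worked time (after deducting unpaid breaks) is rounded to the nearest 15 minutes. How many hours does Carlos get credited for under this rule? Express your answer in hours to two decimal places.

The shift: 11:02–16:51 = 5 h 49 min − 15 min = 5 h 34 min → rounds to 5 h 30 min

5.50 hours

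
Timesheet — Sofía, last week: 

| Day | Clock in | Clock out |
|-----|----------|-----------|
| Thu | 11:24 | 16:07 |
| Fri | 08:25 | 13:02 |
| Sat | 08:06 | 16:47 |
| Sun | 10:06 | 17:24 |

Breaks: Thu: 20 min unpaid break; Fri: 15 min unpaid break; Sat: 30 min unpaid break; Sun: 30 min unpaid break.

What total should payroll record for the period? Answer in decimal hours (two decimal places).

23.73 hours

Thu: 11:24–16:07 = 4 h 43 min; less 20 min break → 4 h 23 min
Fri: 08:25–13:02 = 4 h 37 min; less 15 min break → 4 h 22 min
Sat: 08:06–16:47 = 8 h 41 min; less 30 min break → 8 h 11 min
Sun: 10:06–17:24 = 7 h 18 min; less 30 min break → 6 h 48 min
Total: 4 h 23 min + 4 h 22 min + 8 h 11 min + 6 h 48 min = 23 h 44 min.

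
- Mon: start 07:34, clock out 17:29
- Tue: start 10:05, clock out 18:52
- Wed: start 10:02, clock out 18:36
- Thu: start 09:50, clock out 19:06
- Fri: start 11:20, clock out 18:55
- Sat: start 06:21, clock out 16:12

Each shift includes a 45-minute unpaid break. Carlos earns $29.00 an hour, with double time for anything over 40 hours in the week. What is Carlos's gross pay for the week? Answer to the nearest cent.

Mon: 07:34–17:29 = 9 h 55 min; less 45 min break → 9 h 10 min
Tue: 10:05–18:52 = 8 h 47 min; less 45 min break → 8 h 2 min
Wed: 10:02–18:36 = 8 h 34 min; less 45 min break → 7 h 49 min
Thu: 09:50–19:06 = 9 h 16 min; less 45 min break → 8 h 31 min
Fri: 11:20–18:55 = 7 h 35 min; less 45 min break → 6 h 50 min
Sat: 06:21–16:12 = 9 h 51 min; less 45 min break → 9 h 6 min
Total worked: 49 h 28 min = 2968 min.
Regular 40 h 0 min = 2400 min at $29.00/h; overtime 9 h 28 min = 568 min at $58.00/h.
Pay = (2400 × $29.00 + 568 × $58.00) ÷ 60 = $1709.07.

$1709.07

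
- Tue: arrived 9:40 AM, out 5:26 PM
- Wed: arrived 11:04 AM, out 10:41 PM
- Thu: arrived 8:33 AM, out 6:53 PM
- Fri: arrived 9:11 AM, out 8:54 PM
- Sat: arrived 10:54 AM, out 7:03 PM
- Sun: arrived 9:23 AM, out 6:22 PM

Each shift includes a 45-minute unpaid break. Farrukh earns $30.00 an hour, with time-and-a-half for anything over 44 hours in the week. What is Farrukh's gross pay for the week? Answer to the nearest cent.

Tue: 9:40 AM–5:26 PM = 7 h 46 min; less 45 min break → 7 h 1 min
Wed: 11:04 AM–10:41 PM = 11 h 37 min; less 45 min break → 10 h 52 min
Thu: 8:33 AM–6:53 PM = 10 h 20 min; less 45 min break → 9 h 35 min
Fri: 9:11 AM–8:54 PM = 11 h 43 min; less 45 min break → 10 h 58 min
Sat: 10:54 AM–7:03 PM = 8 h 9 min; less 45 min break → 7 h 24 min
Sun: 9:23 AM–6:22 PM = 8 h 59 min; less 45 min break → 8 h 14 min
Total worked: 54 h 4 min = 3244 min.
Regular 44 h 0 min = 2640 min at $30.00/h; overtime 10 h 4 min = 604 min at $45.00/h.
Pay = (2640 × $30.00 + 604 × $45.00) ÷ 60 = $1773.00.

$1773.00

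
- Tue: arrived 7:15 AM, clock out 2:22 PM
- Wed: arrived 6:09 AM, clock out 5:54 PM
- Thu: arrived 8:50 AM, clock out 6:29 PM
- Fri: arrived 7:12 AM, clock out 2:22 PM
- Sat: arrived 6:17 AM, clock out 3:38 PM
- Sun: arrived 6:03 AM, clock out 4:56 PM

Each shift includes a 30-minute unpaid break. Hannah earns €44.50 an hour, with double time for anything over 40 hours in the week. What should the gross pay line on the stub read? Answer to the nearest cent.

€2929.58

Tue: 7:15 AM–2:22 PM = 7 h 7 min; less 30 min break → 6 h 37 min
Wed: 6:09 AM–5:54 PM = 11 h 45 min; less 30 min break → 11 h 15 min
Thu: 8:50 AM–6:29 PM = 9 h 39 min; less 30 min break → 9 h 9 min
Fri: 7:12 AM–2:22 PM = 7 h 10 min; less 30 min break → 6 h 40 min
Sat: 6:17 AM–3:38 PM = 9 h 21 min; less 30 min break → 8 h 51 min
Sun: 6:03 AM–4:56 PM = 10 h 53 min; less 30 min break → 10 h 23 min
Total worked: 52 h 55 min = 3175 min.
Regular 40 h 0 min = 2400 min at €44.50/h; overtime 12 h 55 min = 775 min at €89.00/h.
Pay = (2400 × €44.50 + 775 × €89.00) ÷ 60 = €2929.58.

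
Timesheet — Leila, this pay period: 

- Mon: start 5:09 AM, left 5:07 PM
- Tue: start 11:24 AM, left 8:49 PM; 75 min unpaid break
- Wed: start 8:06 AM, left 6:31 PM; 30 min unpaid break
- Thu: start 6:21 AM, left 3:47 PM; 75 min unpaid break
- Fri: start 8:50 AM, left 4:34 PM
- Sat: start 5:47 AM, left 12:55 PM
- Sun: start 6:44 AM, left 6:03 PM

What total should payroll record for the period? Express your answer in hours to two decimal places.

64.42 hours

Mon: 5:09 AM–5:07 PM = 11 h 58 min
Tue: 11:24 AM–8:49 PM = 9 h 25 min; less 75 min break → 8 h 10 min
Wed: 8:06 AM–6:31 PM = 10 h 25 min; less 30 min break → 9 h 55 min
Thu: 6:21 AM–3:47 PM = 9 h 26 min; less 75 min break → 8 h 11 min
Fri: 8:50 AM–4:34 PM = 7 h 44 min
Sat: 5:47 AM–12:55 PM = 7 h 8 min
Sun: 6:44 AM–6:03 PM = 11 h 19 min
Total: 11 h 58 min + 8 h 10 min + 9 h 55 min + 8 h 11 min + 7 h 44 min + 7 h 8 min + 11 h 19 min = 64 h 25 min.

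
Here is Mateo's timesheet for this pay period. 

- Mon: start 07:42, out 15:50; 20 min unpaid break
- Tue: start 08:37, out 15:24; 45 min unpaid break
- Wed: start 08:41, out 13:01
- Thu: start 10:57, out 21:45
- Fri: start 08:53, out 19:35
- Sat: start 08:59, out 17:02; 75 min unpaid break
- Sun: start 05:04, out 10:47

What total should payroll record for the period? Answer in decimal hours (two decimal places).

Mon: 07:42–15:50 = 8 h 8 min; less 20 min break → 7 h 48 min
Tue: 08:37–15:24 = 6 h 47 min; less 45 min break → 6 h 2 min
Wed: 08:41–13:01 = 4 h 20 min
Thu: 10:57–21:45 = 10 h 48 min
Fri: 08:53–19:35 = 10 h 42 min
Sat: 08:59–17:02 = 8 h 3 min; less 75 min break → 6 h 48 min
Sun: 05:04–10:47 = 5 h 43 min
Total: 7 h 48 min + 6 h 2 min + 4 h 20 min + 10 h 48 min + 10 h 42 min + 6 h 48 min + 5 h 43 min = 52 h 11 min.

52.18 hours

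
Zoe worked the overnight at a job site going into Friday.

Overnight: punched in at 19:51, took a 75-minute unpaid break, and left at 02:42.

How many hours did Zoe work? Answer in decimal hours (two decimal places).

Overnight: 19:51 → midnight = 4 h 9 min; midnight → 02:42 = 2 h 42 min; span 6 h 51 min; less 75 min break → 5 h 36 min

5.60 hours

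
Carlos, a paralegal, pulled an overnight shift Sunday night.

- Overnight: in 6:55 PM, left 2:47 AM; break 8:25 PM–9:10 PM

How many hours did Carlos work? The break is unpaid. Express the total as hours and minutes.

7 h 7 min

Overnight: 6:55 PM → midnight = 5 h 5 min; midnight → 2:47 AM = 2 h 47 min; span 7 h 52 min; less 45 min break → 7 h 7 min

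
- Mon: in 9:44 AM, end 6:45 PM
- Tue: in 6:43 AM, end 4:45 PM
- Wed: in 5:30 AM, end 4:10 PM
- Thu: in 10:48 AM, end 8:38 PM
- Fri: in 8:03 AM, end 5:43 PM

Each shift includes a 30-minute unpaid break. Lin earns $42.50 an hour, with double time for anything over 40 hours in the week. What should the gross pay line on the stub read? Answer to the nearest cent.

Mon: 9:44 AM–6:45 PM = 9 h 1 min; less 30 min break → 8 h 31 min
Tue: 6:43 AM–4:45 PM = 10 h 2 min; less 30 min break → 9 h 32 min
Wed: 5:30 AM–4:10 PM = 10 h 40 min; less 30 min break → 10 h 10 min
Thu: 10:48 AM–8:38 PM = 9 h 50 min; less 30 min break → 9 h 20 min
Fri: 8:03 AM–5:43 PM = 9 h 40 min; less 30 min break → 9 h 10 min
Total worked: 46 h 43 min = 2803 min.
Regular 40 h 0 min = 2400 min at $42.50/h; overtime 6 h 43 min = 403 min at $85.00/h.
Pay = (2400 × $42.50 + 403 × $85.00) ÷ 60 = $2270.92.

$2270.92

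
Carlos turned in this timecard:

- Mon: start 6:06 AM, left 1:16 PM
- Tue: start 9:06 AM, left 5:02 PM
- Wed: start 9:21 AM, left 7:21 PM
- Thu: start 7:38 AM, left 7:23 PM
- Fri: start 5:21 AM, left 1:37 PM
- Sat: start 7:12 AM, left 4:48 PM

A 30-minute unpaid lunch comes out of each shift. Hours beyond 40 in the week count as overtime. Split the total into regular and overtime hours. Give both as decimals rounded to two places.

Regular 40.00 hours, overtime 11.72 hours

Mon: 6:06 AM–1:16 PM = 7 h 10 min; less 30 min break → 6 h 40 min
Tue: 9:06 AM–5:02 PM = 7 h 56 min; less 30 min break → 7 h 26 min
Wed: 9:21 AM–7:21 PM = 10 h 0 min; less 30 min break → 9 h 30 min
Thu: 7:38 AM–7:23 PM = 11 h 45 min; less 30 min break → 11 h 15 min
Fri: 5:21 AM–1:37 PM = 8 h 16 min; less 30 min break → 7 h 46 min
Sat: 7:12 AM–4:48 PM = 9 h 36 min; less 30 min break → 9 h 6 min
Total worked: 51 h 43 min = 51.72 h.
Threshold 40 h → overtime 11 h 43 min, regular 40 h 0 min.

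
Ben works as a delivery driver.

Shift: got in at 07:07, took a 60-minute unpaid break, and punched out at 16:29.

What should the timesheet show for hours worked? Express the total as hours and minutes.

Shift: 07:07–16:29 = 9 h 22 min; less 60 min break → 8 h 22 min

8 h 22 min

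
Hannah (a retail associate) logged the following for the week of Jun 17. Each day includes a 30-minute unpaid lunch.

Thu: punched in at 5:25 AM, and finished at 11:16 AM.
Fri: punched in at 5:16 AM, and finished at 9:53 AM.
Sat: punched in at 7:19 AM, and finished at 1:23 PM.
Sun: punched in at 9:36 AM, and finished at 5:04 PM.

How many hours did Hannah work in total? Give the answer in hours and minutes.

Thu: 5:25 AM–11:16 AM = 5 h 51 min; less 30 min break → 5 h 21 min
Fri: 5:16 AM–9:53 AM = 4 h 37 min; less 30 min break → 4 h 7 min
Sat: 7:19 AM–1:23 PM = 6 h 4 min; less 30 min break → 5 h 34 min
Sun: 9:36 AM–5:04 PM = 7 h 28 min; less 30 min break → 6 h 58 min
Total: 5 h 21 min + 4 h 7 min + 5 h 34 min + 6 h 58 min = 22 h 0 min.

22 h 0 min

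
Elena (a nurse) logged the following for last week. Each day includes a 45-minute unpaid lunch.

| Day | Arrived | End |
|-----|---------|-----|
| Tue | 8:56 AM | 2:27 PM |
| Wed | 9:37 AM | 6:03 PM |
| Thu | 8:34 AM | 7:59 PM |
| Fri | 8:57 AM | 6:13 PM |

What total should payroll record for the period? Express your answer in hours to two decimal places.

Tue: 8:56 AM–2:27 PM = 5 h 31 min; less 45 min break → 4 h 46 min
Wed: 9:37 AM–6:03 PM = 8 h 26 min; less 45 min break → 7 h 41 min
Thu: 8:34 AM–7:59 PM = 11 h 25 min; less 45 min break → 10 h 40 min
Fri: 8:57 AM–6:13 PM = 9 h 16 min; less 45 min break → 8 h 31 min
Total: 4 h 46 min + 7 h 41 min + 10 h 40 min + 8 h 31 min = 31 h 38 min.

31.63 hours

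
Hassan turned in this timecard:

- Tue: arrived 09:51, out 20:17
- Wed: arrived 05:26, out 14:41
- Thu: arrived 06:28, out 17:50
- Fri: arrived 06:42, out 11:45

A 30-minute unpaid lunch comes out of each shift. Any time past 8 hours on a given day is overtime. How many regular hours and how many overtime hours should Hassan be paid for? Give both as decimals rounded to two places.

Tue: 09:51–20:17 = 10 h 26 min; less 30 min break → 9 h 56 min
Wed: 05:26–14:41 = 9 h 15 min; less 30 min break → 8 h 45 min
Thu: 06:28–17:50 = 11 h 22 min; less 30 min break → 10 h 52 min
Fri: 06:42–11:45 = 5 h 3 min; less 30 min break → 4 h 33 min
Tue reg 8 h 0 min / OT 1 h 56 min; Wed reg 8 h 0 min / OT 0 h 45 min; Thu reg 8 h 0 min / OT 2 h 52 min; Fri reg 4 h 33 min / OT 0 h 0 min.
Totals: regular 28 h 33 min, overtime 5 h 33 min.

Regular 28.55 hours, overtime 5.55 hours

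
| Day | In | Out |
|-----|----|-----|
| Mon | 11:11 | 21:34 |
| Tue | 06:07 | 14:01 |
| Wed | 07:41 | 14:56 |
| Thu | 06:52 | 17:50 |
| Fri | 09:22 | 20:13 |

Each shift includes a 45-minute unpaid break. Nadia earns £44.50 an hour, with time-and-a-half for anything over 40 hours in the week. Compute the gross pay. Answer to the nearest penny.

Mon: 11:11–21:34 = 10 h 23 min; less 45 min break → 9 h 38 min
Tue: 06:07–14:01 = 7 h 54 min; less 45 min break → 7 h 9 min
Wed: 07:41–14:56 = 7 h 15 min; less 45 min break → 6 h 30 min
Thu: 06:52–17:50 = 10 h 58 min; less 45 min break → 10 h 13 min
Fri: 09:22–20:13 = 10 h 51 min; less 45 min break → 10 h 6 min
Total worked: 43 h 36 min = 2616 min.
Regular 40 h 0 min = 2400 min at £44.50/h; overtime 3 h 36 min = 216 min at £66.75/h.
Pay = (2400 × £44.50 + 216 × £66.75) ÷ 60 = £2020.30.

£2020.30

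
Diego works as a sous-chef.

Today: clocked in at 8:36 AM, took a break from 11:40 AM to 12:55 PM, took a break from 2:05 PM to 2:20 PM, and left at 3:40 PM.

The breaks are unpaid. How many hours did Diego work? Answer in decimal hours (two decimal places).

5.57 hours

Today: 8:36 AM–3:40 PM = 7 h 4 min; less 90 min break → 5 h 34 min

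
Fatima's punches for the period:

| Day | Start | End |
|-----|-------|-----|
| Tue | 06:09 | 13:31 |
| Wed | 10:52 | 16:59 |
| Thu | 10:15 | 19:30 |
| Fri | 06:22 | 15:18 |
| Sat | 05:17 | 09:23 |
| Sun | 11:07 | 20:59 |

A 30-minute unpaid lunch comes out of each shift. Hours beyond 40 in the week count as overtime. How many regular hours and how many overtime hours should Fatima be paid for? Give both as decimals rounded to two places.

Tue: 06:09–13:31 = 7 h 22 min; less 30 min break → 6 h 52 min
Wed: 10:52–16:59 = 6 h 7 min; less 30 min break → 5 h 37 min
Thu: 10:15–19:30 = 9 h 15 min; less 30 min break → 8 h 45 min
Fri: 06:22–15:18 = 8 h 56 min; less 30 min break → 8 h 26 min
Sat: 05:17–09:23 = 4 h 6 min; less 30 min break → 3 h 36 min
Sun: 11:07–20:59 = 9 h 52 min; less 30 min break → 9 h 22 min
Total worked: 42 h 38 min = 42.63 h.
Threshold 40 h → overtime 2 h 38 min, regular 40 h 0 min.

Regular 40.00 hours, overtime 2.63 hours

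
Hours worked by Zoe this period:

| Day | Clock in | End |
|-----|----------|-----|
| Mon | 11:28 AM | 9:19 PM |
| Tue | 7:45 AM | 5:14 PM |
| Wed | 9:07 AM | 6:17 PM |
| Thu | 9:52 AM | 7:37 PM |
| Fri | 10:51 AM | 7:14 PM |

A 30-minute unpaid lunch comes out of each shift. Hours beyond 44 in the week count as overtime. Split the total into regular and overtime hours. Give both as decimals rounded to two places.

Regular 44.00 hours, overtime 0.13 hours

Mon: 11:28 AM–9:19 PM = 9 h 51 min; less 30 min break → 9 h 21 min
Tue: 7:45 AM–5:14 PM = 9 h 29 min; less 30 min break → 8 h 59 min
Wed: 9:07 AM–6:17 PM = 9 h 10 min; less 30 min break → 8 h 40 min
Thu: 9:52 AM–7:37 PM = 9 h 45 min; less 30 min break → 9 h 15 min
Fri: 10:51 AM–7:14 PM = 8 h 23 min; less 30 min break → 7 h 53 min
Total worked: 44 h 8 min = 44.13 h.
Threshold 44 h → overtime 0 h 8 min, regular 44 h 0 min.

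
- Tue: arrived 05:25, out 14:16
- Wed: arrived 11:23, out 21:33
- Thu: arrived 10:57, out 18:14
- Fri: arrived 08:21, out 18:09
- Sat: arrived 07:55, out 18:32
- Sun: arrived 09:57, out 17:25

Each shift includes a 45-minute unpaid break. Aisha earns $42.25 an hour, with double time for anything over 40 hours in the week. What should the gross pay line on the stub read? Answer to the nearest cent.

Tue: 05:25–14:16 = 8 h 51 min; less 45 min break → 8 h 6 min
Wed: 11:23–21:33 = 10 h 10 min; less 45 min break → 9 h 25 min
Thu: 10:57–18:14 = 7 h 17 min; less 45 min break → 6 h 32 min
Fri: 08:21–18:09 = 9 h 48 min; less 45 min break → 9 h 3 min
Sat: 07:55–18:32 = 10 h 37 min; less 45 min break → 9 h 52 min
Sun: 09:57–17:25 = 7 h 28 min; less 45 min break → 6 h 43 min
Total worked: 49 h 41 min = 2981 min.
Regular 40 h 0 min = 2400 min at $42.25/h; overtime 9 h 41 min = 581 min at $84.50/h.
Pay = (2400 × $42.25 + 581 × $84.50) ÷ 60 = $2508.24.

$2508.24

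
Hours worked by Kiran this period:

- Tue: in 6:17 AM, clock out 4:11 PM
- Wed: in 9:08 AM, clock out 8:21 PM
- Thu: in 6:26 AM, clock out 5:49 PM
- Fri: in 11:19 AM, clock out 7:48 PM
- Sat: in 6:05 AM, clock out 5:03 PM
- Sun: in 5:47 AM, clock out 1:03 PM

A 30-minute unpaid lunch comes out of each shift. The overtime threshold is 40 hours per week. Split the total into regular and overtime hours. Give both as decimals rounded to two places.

Tue: 6:17 AM–4:11 PM = 9 h 54 min; less 30 min break → 9 h 24 min
Wed: 9:08 AM–8:21 PM = 11 h 13 min; less 30 min break → 10 h 43 min
Thu: 6:26 AM–5:49 PM = 11 h 23 min; less 30 min break → 10 h 53 min
Fri: 11:19 AM–7:48 PM = 8 h 29 min; less 30 min break → 7 h 59 min
Sat: 6:05 AM–5:03 PM = 10 h 58 min; less 30 min break → 10 h 28 min
Sun: 5:47 AM–1:03 PM = 7 h 16 min; less 30 min break → 6 h 46 min
Total worked: 56 h 13 min = 56.22 h.
Threshold 40 h → overtime 16 h 13 min, regular 40 h 0 min.

Regular 40.00 hours, overtime 16.22 hours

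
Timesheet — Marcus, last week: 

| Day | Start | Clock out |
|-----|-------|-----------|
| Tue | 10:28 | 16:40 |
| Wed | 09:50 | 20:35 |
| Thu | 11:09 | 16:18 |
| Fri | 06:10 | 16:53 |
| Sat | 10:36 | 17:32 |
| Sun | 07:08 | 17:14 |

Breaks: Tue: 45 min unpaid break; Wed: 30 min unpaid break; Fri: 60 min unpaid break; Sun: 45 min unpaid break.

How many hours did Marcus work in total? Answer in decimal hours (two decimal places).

46.85 hours

Tue: 10:28–16:40 = 6 h 12 min; less 45 min break → 5 h 27 min
Wed: 09:50–20:35 = 10 h 45 min; less 30 min break → 10 h 15 min
Thu: 11:09–16:18 = 5 h 9 min
Fri: 06:10–16:53 = 10 h 43 min; less 60 min break → 9 h 43 min
Sat: 10:36–17:32 = 6 h 56 min
Sun: 07:08–17:14 = 10 h 6 min; less 45 min break → 9 h 21 min
Total: 5 h 27 min + 10 h 15 min + 5 h 9 min + 9 h 43 min + 6 h 56 min + 9 h 21 min = 46 h 51 min.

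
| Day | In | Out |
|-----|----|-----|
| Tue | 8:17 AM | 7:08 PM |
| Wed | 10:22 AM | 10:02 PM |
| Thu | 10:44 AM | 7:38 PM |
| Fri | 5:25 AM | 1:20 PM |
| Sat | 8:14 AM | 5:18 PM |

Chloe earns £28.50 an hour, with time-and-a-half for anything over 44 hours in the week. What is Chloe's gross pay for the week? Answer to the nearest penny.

Tue: 8:17 AM–7:08 PM = 10 h 51 min
Wed: 10:22 AM–10:02 PM = 11 h 40 min
Thu: 10:44 AM–7:38 PM = 8 h 54 min
Fri: 5:25 AM–1:20 PM = 7 h 55 min
Sat: 8:14 AM–5:18 PM = 9 h 4 min
Total worked: 48 h 24 min = 2904 min.
Regular 44 h 0 min = 2640 min at £28.50/h; overtime 4 h 24 min = 264 min at £42.75/h.
Pay = (2640 × £28.50 + 264 × £42.75) ÷ 60 = £1442.10.

£1442.10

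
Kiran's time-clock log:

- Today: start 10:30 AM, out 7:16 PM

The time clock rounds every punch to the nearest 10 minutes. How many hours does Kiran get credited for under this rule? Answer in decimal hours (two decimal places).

Today: in 10:30 AM→10:30 AM, out 7:16 PM→7:20 PM; 8 h 50 min

8.83 hours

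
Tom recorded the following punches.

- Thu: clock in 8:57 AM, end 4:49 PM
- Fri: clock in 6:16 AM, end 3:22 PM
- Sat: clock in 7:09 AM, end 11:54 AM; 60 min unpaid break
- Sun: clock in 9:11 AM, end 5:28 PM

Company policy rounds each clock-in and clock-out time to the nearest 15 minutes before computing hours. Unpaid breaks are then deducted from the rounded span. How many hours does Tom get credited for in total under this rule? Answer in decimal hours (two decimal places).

Thu: in 8:57 AM→9:00 AM, out 4:49 PM→4:45 PM; 7 h 45 min
Fri: in 6:16 AM→6:15 AM, out 3:22 PM→3:15 PM; 9 h 0 min
Sat: in 7:09 AM→7:15 AM, out 11:54 AM→12:00 PM; 4 h 45 min − 60 min = 3 h 45 min
Sun: in 9:11 AM→9:15 AM, out 5:28 PM→5:30 PM; 8 h 15 min
Total credited: 28 h 45 min.

28.75 hours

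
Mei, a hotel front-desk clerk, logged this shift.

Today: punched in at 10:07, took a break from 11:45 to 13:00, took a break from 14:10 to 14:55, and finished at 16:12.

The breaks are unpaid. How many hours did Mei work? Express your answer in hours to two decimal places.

4.08 hours

Today: 10:07–16:12 = 6 h 5 min; less 120 min break → 4 h 5 min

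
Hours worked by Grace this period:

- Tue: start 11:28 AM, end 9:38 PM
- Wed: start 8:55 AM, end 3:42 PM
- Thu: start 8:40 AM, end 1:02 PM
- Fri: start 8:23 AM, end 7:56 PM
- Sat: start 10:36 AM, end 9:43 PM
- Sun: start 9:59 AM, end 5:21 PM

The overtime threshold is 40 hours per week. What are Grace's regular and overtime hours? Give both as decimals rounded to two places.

Tue: 11:28 AM–9:38 PM = 10 h 10 min
Wed: 8:55 AM–3:42 PM = 6 h 47 min
Thu: 8:40 AM–1:02 PM = 4 h 22 min
Fri: 8:23 AM–7:56 PM = 11 h 33 min
Sat: 10:36 AM–9:43 PM = 11 h 7 min
Sun: 9:59 AM–5:21 PM = 7 h 22 min
Total worked: 51 h 21 min = 51.35 h.
Threshold 40 h → overtime 11 h 21 min, regular 40 h 0 min.

Regular 40.00 hours, overtime 11.35 hours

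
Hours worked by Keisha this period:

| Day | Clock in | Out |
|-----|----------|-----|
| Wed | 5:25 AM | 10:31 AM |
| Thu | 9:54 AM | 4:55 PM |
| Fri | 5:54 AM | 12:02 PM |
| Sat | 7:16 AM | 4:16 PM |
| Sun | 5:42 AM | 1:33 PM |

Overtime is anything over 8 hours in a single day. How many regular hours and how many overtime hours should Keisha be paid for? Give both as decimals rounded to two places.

Wed: 5:25 AM–10:31 AM = 5 h 6 min
Thu: 9:54 AM–4:55 PM = 7 h 1 min
Fri: 5:54 AM–12:02 PM = 6 h 8 min
Sat: 7:16 AM–4:16 PM = 9 h 0 min
Sun: 5:42 AM–1:33 PM = 7 h 51 min
Wed reg 5 h 6 min / OT 0 h 0 min; Thu reg 7 h 1 min / OT 0 h 0 min; Fri reg 6 h 8 min / OT 0 h 0 min; Sat reg 8 h 0 min / OT 1 h 0 min; Sun reg 7 h 51 min / OT 0 h 0 min.
Totals: regular 34 h 6 min, overtime 1 h 0 min.

Regular 34.10 hours, overtime 1.00 hours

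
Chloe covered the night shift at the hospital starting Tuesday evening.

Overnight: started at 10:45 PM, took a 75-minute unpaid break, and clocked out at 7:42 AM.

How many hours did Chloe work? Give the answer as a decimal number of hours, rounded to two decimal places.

Overnight: 10:45 PM → midnight = 1 h 15 min; midnight → 7:42 AM = 7 h 42 min; span 8 h 57 min; less 75 min break → 7 h 42 min

7.70 hours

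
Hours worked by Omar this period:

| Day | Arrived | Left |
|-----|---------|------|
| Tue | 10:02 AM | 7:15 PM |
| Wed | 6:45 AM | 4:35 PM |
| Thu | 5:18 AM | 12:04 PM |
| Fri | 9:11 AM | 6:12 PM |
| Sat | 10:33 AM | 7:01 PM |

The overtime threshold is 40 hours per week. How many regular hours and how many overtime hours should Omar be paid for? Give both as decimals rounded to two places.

Regular 40.00 hours, overtime 3.30 hours

Tue: 10:02 AM–7:15 PM = 9 h 13 min
Wed: 6:45 AM–4:35 PM = 9 h 50 min
Thu: 5:18 AM–12:04 PM = 6 h 46 min
Fri: 9:11 AM–6:12 PM = 9 h 1 min
Sat: 10:33 AM–7:01 PM = 8 h 28 min
Total worked: 43 h 18 min = 43.30 h.
Threshold 40 h → overtime 3 h 18 min, regular 40 h 0 min.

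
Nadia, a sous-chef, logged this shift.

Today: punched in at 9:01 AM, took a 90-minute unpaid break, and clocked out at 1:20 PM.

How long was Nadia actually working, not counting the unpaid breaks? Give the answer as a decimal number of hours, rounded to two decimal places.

2.82 hours

Today: 9:01 AM–1:20 PM = 4 h 19 min; less 90 min break → 2 h 49 min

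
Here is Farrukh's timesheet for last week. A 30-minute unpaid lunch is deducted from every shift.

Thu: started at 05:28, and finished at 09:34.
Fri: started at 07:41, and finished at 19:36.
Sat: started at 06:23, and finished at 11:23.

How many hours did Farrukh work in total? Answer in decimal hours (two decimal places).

19.52 hours

Thu: 05:28–09:34 = 4 h 6 min; less 30 min break → 3 h 36 min
Fri: 07:41–19:36 = 11 h 55 min; less 30 min break → 11 h 25 min
Sat: 06:23–11:23 = 5 h 0 min; less 30 min break → 4 h 30 min
Total: 3 h 36 min + 11 h 25 min + 4 h 30 min = 19 h 31 min.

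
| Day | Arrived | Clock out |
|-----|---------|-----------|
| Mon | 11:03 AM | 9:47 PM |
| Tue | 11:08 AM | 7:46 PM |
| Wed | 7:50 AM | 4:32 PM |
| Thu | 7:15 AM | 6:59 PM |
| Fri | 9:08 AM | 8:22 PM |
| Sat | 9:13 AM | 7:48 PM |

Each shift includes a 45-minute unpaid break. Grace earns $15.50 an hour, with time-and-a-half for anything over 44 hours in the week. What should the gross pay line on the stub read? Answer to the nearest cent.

$986.96

Mon: 11:03 AM–9:47 PM = 10 h 44 min; less 45 min break → 9 h 59 min
Tue: 11:08 AM–7:46 PM = 8 h 38 min; less 45 min break → 7 h 53 min
Wed: 7:50 AM–4:32 PM = 8 h 42 min; less 45 min break → 7 h 57 min
Thu: 7:15 AM–6:59 PM = 11 h 44 min; less 45 min break → 10 h 59 min
Fri: 9:08 AM–8:22 PM = 11 h 14 min; less 45 min break → 10 h 29 min
Sat: 9:13 AM–7:48 PM = 10 h 35 min; less 45 min break → 9 h 50 min
Total worked: 57 h 7 min = 3427 min.
Regular 44 h 0 min = 2640 min at $15.50/h; overtime 13 h 7 min = 787 min at $23.25/h.
Pay = (2640 × $15.50 + 787 × $23.25) ÷ 60 = $986.96.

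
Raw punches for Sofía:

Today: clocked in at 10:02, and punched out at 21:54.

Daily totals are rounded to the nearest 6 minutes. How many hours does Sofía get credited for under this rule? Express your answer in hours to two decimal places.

Today: 10:02–21:54 = 11 h 52 min → rounds to 11 h 54 min

11.90 hours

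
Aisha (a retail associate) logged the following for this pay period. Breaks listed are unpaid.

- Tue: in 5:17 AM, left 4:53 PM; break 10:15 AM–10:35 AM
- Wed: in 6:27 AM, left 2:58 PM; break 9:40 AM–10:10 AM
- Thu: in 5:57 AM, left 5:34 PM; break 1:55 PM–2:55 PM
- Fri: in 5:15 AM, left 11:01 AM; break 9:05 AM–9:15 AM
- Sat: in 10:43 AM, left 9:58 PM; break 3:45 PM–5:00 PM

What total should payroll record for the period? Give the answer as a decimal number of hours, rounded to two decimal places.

Tue: 5:17 AM–4:53 PM = 11 h 36 min; less 20 min break → 11 h 16 min
Wed: 6:27 AM–2:58 PM = 8 h 31 min; less 30 min break → 8 h 1 min
Thu: 5:57 AM–5:34 PM = 11 h 37 min; less 60 min break → 10 h 37 min
Fri: 5:15 AM–11:01 AM = 5 h 46 min; less 10 min break → 5 h 36 min
Sat: 10:43 AM–9:58 PM = 11 h 15 min; less 75 min break → 10 h 0 min
Total: 11 h 16 min + 8 h 1 min + 10 h 37 min + 5 h 36 min + 10 h 0 min = 45 h 30 min.

45.50 hours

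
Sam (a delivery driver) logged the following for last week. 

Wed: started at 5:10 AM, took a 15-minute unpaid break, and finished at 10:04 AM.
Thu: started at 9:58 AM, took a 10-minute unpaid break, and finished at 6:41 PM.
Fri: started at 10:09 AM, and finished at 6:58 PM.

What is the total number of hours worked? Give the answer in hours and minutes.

22 h 1 min

Wed: 5:10 AM–10:04 AM = 4 h 54 min; less 15 min break → 4 h 39 min
Thu: 9:58 AM–6:41 PM = 8 h 43 min; less 10 min break → 8 h 33 min
Fri: 10:09 AM–6:58 PM = 8 h 49 min
Total: 4 h 39 min + 8 h 33 min + 8 h 49 min = 22 h 1 min.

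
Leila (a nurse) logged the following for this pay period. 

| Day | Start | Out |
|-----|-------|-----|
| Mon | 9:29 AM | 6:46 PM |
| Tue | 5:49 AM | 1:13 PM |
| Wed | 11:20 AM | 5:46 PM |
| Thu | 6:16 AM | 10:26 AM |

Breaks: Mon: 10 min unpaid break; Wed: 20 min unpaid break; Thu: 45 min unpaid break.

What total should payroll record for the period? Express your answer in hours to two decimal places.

Mon: 9:29 AM–6:46 PM = 9 h 17 min; less 10 min break → 9 h 7 min
Tue: 5:49 AM–1:13 PM = 7 h 24 min
Wed: 11:20 AM–5:46 PM = 6 h 26 min; less 20 min break → 6 h 6 min
Thu: 6:16 AM–10:26 AM = 4 h 10 min; less 45 min break → 3 h 25 min
Total: 9 h 7 min + 7 h 24 min + 6 h 6 min + 3 h 25 min = 26 h 2 min.

26.03 hours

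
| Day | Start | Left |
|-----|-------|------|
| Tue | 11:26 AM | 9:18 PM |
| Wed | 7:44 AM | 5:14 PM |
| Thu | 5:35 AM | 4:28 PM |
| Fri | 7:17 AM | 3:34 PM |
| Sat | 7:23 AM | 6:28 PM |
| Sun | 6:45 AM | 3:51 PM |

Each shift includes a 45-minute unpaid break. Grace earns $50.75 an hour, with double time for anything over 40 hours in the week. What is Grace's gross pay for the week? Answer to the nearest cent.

Tue: 11:26 AM–9:18 PM = 9 h 52 min; less 45 min break → 9 h 7 min
Wed: 7:44 AM–5:14 PM = 9 h 30 min; less 45 min break → 8 h 45 min
Thu: 5:35 AM–4:28 PM = 10 h 53 min; less 45 min break → 10 h 8 min
Fri: 7:17 AM–3:34 PM = 8 h 17 min; less 45 min break → 7 h 32 min
Sat: 7:23 AM–6:28 PM = 11 h 5 min; less 45 min break → 10 h 20 min
Sun: 6:45 AM–3:51 PM = 9 h 6 min; less 45 min break → 8 h 21 min
Total worked: 54 h 13 min = 3253 min.
Regular 40 h 0 min = 2400 min at $50.75/h; overtime 14 h 13 min = 853 min at $101.50/h.
Pay = (2400 × $50.75 + 853 × $101.50) ÷ 60 = $3472.99.

$3472.99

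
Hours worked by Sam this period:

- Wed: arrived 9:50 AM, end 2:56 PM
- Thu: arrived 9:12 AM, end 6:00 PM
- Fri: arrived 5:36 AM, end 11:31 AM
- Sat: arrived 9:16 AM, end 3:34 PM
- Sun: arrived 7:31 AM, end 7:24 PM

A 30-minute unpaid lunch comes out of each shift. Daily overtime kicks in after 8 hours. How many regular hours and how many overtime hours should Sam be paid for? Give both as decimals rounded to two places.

Regular 31.82 hours, overtime 3.68 hours

Wed: 9:50 AM–2:56 PM = 5 h 6 min; less 30 min break → 4 h 36 min
Thu: 9:12 AM–6:00 PM = 8 h 48 min; less 30 min break → 8 h 18 min
Fri: 5:36 AM–11:31 AM = 5 h 55 min; less 30 min break → 5 h 25 min
Sat: 9:16 AM–3:34 PM = 6 h 18 min; less 30 min break → 5 h 48 min
Sun: 7:31 AM–7:24 PM = 11 h 53 min; less 30 min break → 11 h 23 min
Wed reg 4 h 36 min / OT 0 h 0 min; Thu reg 8 h 0 min / OT 0 h 18 min; Fri reg 5 h 25 min / OT 0 h 0 min; Sat reg 5 h 48 min / OT 0 h 0 min; Sun reg 8 h 0 min / OT 3 h 23 min.
Totals: regular 31 h 49 min, overtime 3 h 41 min.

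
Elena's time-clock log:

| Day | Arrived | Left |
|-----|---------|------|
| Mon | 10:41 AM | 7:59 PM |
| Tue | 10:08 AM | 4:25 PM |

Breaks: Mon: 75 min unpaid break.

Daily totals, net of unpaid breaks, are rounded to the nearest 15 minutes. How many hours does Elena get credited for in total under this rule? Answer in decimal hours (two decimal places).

Mon: 10:41 AM–7:59 PM = 9 h 18 min − 75 min = 8 h 3 min → rounds to 8 h 0 min
Tue: 10:08 AM–4:25 PM = 6 h 17 min → rounds to 6 h 15 min
Total credited: 14 h 15 min.

14.25 hours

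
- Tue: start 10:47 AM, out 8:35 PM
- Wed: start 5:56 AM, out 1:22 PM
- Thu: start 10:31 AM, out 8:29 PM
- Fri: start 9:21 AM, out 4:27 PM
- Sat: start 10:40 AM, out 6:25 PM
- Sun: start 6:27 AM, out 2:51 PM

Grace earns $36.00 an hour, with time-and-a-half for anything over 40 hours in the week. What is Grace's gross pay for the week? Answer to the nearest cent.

$2004.30

Tue: 10:47 AM–8:35 PM = 9 h 48 min
Wed: 5:56 AM–1:22 PM = 7 h 26 min
Thu: 10:31 AM–8:29 PM = 9 h 58 min
Fri: 9:21 AM–4:27 PM = 7 h 6 min
Sat: 10:40 AM–6:25 PM = 7 h 45 min
Sun: 6:27 AM–2:51 PM = 8 h 24 min
Total worked: 50 h 27 min = 3027 min.
Regular 40 h 0 min = 2400 min at $36.00/h; overtime 10 h 27 min = 627 min at $54.00/h.
Pay = (2400 × $36.00 + 627 × $54.00) ÷ 60 = $2004.30.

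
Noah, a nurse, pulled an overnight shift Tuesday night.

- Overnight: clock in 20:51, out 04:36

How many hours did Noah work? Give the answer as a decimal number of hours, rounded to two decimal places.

Overnight: 20:51 → midnight = 3 h 9 min; midnight → 04:36 = 4 h 36 min; span 7 h 45 min

7.75 hours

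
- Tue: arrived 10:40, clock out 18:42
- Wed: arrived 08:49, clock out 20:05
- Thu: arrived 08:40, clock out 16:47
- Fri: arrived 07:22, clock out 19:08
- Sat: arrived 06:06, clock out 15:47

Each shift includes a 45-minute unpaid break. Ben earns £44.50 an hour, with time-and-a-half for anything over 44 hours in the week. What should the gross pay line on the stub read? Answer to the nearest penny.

£2032.54

Tue: 10:40–18:42 = 8 h 2 min; less 45 min break → 7 h 17 min
Wed: 08:49–20:05 = 11 h 16 min; less 45 min break → 10 h 31 min
Thu: 08:40–16:47 = 8 h 7 min; less 45 min break → 7 h 22 min
Fri: 07:22–19:08 = 11 h 46 min; less 45 min break → 11 h 1 min
Sat: 06:06–15:47 = 9 h 41 min; less 45 min break → 8 h 56 min
Total worked: 45 h 7 min = 2707 min.
Regular 44 h 0 min = 2640 min at £44.50/h; overtime 1 h 7 min = 67 min at £66.75/h.
Pay = (2640 × £44.50 + 67 × £66.75) ÷ 60 = £2032.54.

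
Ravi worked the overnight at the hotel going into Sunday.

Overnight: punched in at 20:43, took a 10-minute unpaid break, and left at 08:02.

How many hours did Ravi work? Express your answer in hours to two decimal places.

Overnight: 20:43 → midnight = 3 h 17 min; midnight → 08:02 = 8 h 2 min; span 11 h 19 min; less 10 min break → 11 h 9 min

11.15 hours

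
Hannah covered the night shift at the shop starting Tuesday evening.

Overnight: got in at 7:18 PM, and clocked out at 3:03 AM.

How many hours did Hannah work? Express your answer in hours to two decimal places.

Overnight: 7:18 PM → midnight = 4 h 42 min; midnight → 3:03 AM = 3 h 3 min; span 7 h 45 min

7.75 hours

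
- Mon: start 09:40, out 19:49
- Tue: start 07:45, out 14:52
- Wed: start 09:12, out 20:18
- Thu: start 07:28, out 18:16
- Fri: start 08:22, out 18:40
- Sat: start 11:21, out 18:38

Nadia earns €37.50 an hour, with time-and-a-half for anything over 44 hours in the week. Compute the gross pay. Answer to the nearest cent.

€2367.19

Mon: 09:40–19:49 = 10 h 9 min
Tue: 07:45–14:52 = 7 h 7 min
Wed: 09:12–20:18 = 11 h 6 min
Thu: 07:28–18:16 = 10 h 48 min
Fri: 08:22–18:40 = 10 h 18 min
Sat: 11:21–18:38 = 7 h 17 min
Total worked: 56 h 45 min = 3405 min.
Regular 44 h 0 min = 2640 min at €37.50/h; overtime 12 h 45 min = 765 min at €56.25/h.
Pay = (2640 × €37.50 + 765 × €56.25) ÷ 60 = €2367.19.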